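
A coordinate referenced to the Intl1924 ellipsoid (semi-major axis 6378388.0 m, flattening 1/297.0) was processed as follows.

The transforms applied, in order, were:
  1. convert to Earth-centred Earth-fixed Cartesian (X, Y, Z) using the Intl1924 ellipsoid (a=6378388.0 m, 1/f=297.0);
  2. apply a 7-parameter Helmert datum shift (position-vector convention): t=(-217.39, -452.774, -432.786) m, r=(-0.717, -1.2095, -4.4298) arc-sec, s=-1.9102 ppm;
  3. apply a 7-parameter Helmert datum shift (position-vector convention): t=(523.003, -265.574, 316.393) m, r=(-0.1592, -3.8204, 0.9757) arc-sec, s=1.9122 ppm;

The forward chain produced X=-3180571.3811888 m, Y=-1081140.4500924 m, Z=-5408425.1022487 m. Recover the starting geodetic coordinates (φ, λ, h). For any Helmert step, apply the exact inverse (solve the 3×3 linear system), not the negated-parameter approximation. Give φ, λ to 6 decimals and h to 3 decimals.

start: X=-3180571.3812, Y=-1081140.4501, Z=-5408425.1022 m
→ Helmert⁻¹: X=-3181193.5926, Y=-1080853.5866, Z=-5408673.0654
→ Helmert⁻¹: X=-3180990.7877, Y=-1080452.3926, Z=-5408235.7133
→ geod (Bowring, a=6378388.000): φ=-58.32523300°, λ=-161.23947800°, h=3847.9390 m

φ=-58.325233°, λ=-161.239478°, h=3847.939 m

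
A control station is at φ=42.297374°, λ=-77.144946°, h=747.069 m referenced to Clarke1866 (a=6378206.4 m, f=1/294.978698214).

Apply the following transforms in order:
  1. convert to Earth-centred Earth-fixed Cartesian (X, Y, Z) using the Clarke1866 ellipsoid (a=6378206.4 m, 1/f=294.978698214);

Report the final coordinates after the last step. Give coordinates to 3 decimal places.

X=1051358.474 m, Y=-4607076.667 m, Z=4270395.257 m

start: φ=42.297374°, λ=-77.144946°, h=747.069 m
→ ECEF (a=6378206.400, f=1/294.978698214): X=1051358.4744, Y=-4607076.6666, Z=4270395.2571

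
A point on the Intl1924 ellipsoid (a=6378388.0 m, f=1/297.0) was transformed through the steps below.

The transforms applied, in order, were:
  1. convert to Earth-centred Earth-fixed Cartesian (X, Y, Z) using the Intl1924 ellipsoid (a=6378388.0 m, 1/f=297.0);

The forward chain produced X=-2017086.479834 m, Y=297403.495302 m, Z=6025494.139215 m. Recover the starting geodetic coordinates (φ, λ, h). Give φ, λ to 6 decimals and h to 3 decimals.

start: X=-2017086.4798, Y=297403.4953, Z=6025494.1392 m
→ geod (Bowring, a=6378388.000): φ=71.42231200°, λ=171.61261900°, h=1997.4200 m

φ=71.422312°, λ=171.612619°, h=1997.420 m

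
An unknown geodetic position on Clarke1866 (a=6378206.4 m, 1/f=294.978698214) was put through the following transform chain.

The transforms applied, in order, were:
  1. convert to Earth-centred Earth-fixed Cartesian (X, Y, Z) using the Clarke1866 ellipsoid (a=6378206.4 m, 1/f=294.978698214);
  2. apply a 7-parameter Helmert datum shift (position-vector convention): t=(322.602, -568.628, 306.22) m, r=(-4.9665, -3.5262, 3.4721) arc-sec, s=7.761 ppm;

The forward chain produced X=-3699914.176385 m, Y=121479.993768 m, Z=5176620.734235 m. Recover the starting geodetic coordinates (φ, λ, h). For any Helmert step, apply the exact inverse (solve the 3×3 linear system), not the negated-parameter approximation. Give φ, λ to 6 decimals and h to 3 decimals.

φ=54.611504°, λ=178.111759°, h=104.280 m

start: X=-3699914.1764, Y=121479.9938, Z=5176620.7342 m
→ Helmert⁻¹: X=-3700117.5155, Y=121985.3221, Z=5176340.5337
→ geod (Bowring, a=6378206.400): φ=54.61150400°, λ=178.11175900°, h=104.2800 m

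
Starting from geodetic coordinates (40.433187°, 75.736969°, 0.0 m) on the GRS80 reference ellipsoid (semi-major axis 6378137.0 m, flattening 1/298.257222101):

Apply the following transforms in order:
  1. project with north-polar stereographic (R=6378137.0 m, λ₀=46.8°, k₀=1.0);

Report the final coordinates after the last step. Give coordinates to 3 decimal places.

start: φ=40.433187°, λ=75.736969°, h=0.000 m
→ stereo (R=6378137.0, λ₀=46.8°): E=2849735.6925, N=-5154423.8998

E=2849735.693 m, N=-5154423.900 m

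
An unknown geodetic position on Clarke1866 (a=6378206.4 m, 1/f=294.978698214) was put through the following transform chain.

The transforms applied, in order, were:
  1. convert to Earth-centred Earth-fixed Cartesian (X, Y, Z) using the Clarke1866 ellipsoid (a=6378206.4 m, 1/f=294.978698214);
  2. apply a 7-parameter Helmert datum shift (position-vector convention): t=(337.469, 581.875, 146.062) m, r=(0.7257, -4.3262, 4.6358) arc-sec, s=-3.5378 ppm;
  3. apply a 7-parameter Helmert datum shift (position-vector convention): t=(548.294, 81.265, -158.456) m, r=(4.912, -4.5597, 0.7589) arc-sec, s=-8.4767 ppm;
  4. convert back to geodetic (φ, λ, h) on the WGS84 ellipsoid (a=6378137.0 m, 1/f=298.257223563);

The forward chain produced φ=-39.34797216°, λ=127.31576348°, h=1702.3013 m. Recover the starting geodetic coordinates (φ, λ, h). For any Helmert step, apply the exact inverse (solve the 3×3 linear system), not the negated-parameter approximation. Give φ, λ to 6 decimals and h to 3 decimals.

φ=-39.349676°, λ=127.329469°, h=1804.446 m

start: φ=-39.347972°, λ=127.315763°, h=1702.301 m
→ ECEF (a=6378137.000, f=1/298.257223563): X=-2994809.9209, Y=3929007.0390, Z=-4023344.5979
→ Helmert⁻¹: X=-2995458.0887, Y=3928874.2898, Z=-4023247.5902
→ Helmert⁻¹: X=-2995802.2523, Y=3928359.4876, Z=-4023358.8733
→ geod (Bowring, a=6378206.400): φ=-39.34967600°, λ=127.32946900°, h=1804.4460 m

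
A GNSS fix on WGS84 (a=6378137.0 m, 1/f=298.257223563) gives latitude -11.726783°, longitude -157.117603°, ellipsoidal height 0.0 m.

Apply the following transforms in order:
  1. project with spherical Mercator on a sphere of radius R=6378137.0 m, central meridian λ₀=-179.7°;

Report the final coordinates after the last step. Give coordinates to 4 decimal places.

start: φ=-11.726783°, λ=-157.117603°, h=0.000 m
→ merc (R=6378137.0, λ₀=-179.7°): E=2513860.9349, N=-1314630.1856

E=2513860.9349 m, N=-1314630.1856 m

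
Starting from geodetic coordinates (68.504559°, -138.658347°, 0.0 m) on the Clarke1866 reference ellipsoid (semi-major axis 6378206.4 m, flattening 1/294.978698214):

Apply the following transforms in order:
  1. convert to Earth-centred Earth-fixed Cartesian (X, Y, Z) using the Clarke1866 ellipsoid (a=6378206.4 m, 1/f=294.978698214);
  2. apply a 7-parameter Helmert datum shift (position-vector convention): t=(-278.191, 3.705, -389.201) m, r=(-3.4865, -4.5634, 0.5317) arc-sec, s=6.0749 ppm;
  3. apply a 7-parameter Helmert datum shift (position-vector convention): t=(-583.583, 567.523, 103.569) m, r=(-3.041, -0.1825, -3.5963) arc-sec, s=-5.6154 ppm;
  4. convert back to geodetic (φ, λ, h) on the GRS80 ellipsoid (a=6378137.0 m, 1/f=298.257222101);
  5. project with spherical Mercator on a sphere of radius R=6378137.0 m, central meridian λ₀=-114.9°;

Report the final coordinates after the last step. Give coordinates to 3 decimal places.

E=-2648204.040 m, N=10597244.734 m

start: φ=68.504559°, λ=-138.658347°, h=0.000 m
→ ECEF (a=6378206.400, f=1/294.978698214): X=-1759857.6330, Y=-1548340.9708, Z=5911758.5427
→ Helmert 7p (PV): X=-1760273.3162, Y=-1548251.2811, Z=5911392.4916
→ Helmert 7p (PV): X=-1760879.2390, Y=-1547557.2210, Z=5911484.1343
→ geod (Bowring, a=6378137.000): φ=68.50011690°, λ=-138.68922165°, h=-300.3037 m
→ merc (R=6378137.0, λ₀=-114.9°): E=-2648204.0401, N=10597244.7340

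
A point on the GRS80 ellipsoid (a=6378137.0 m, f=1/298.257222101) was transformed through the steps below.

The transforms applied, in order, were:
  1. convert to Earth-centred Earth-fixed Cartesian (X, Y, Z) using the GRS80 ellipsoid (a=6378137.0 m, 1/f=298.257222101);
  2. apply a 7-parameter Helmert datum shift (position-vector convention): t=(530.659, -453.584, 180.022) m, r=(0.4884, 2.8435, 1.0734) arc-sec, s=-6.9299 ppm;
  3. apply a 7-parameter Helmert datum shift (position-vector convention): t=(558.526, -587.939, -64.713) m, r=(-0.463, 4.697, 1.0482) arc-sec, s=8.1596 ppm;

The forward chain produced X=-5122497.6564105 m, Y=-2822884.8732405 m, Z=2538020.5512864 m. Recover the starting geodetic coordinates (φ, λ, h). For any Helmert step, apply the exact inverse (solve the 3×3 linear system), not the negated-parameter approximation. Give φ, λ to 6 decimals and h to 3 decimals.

φ=23.594238°, λ=-151.157016°, h=1376.939 m

start: X=-5122497.6564, Y=-2822884.8732, Z=2538020.5513 m
→ Helmert⁻¹: X=-5123086.5161, Y=-2822253.5679, Z=2537941.5582
→ Helmert⁻¹: X=-5123702.3502, Y=-2821786.8663, Z=2537715.1706
→ geod (Bowring, a=6378137.000): φ=23.59423800°, λ=-151.15701600°, h=1376.9390 m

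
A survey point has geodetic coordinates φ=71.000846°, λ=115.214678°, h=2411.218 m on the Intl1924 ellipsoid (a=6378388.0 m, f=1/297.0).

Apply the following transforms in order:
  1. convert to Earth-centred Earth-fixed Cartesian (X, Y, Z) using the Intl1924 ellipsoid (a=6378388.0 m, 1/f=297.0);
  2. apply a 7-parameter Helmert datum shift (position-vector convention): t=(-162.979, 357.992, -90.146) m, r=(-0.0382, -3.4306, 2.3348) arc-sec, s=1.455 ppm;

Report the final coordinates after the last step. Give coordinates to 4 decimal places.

start: φ=71.000846°, λ=115.214678°, h=2411.218 m
→ ECEF (a=6378388.000, f=1/297.0): X=-887621.4679, Y=1885038.0140, Z=6010734.1193
→ Helmert 7p (PV): X=-887907.0467, Y=1885389.8145, Z=6010637.6069

X=-887907.0467 m, Y=1885389.8145 m, Z=6010637.6069 m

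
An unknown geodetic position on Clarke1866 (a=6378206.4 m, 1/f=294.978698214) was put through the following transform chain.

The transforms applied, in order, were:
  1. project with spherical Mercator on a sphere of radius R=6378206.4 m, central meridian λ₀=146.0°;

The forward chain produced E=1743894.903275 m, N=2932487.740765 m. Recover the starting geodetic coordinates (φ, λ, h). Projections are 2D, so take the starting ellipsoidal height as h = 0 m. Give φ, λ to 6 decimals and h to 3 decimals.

start: E=1743894.9033, N=2932487.7408 m
→ merc⁻¹: φ=25.46084300°, λ=161.66550400°

φ=25.460843°, λ=161.665504°, h=0.000 m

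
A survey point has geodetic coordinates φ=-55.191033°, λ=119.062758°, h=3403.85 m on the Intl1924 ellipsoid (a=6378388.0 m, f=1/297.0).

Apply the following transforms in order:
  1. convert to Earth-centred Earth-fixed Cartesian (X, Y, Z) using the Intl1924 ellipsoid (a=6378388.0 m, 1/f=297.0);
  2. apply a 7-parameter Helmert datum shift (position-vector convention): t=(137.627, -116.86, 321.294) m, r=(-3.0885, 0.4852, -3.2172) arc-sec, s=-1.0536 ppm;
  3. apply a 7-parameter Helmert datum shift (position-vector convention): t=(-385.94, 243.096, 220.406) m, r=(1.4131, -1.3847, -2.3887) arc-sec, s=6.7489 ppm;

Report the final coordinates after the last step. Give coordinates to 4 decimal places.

start: φ=-55.191033°, λ=119.062758°, h=3403.850 m
→ ECEF (a=6378388.000, f=1/297.0): X=-1773669.6681, Y=3191535.4361, Z=-5216453.9809
→ Helmert 7p (PV): X=-1773492.6634, Y=3191364.7699, Z=-5216170.8070
→ Helmert 7p (PV): X=-1773818.5964, Y=3191685.6783, Z=-5215975.6464

X=-1773818.5964 m, Y=3191685.6783 m, Z=-5215975.6464 m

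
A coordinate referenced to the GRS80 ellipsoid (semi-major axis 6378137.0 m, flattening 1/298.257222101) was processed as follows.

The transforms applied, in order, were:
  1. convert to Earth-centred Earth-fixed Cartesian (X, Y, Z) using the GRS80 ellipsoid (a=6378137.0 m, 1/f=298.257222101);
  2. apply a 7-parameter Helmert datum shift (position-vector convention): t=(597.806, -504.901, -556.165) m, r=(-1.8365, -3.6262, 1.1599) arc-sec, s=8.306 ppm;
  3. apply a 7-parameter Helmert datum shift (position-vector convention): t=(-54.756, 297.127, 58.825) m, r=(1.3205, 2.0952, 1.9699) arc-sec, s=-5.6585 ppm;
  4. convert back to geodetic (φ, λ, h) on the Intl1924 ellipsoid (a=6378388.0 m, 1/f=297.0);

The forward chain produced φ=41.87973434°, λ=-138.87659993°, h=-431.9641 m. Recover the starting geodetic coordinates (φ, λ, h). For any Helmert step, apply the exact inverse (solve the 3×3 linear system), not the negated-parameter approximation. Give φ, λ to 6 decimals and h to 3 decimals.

φ=41.880840°, λ=-138.883312°, h=296.488 m

start: φ=41.879734°, λ=-138.876600°, h=-431.964 m
→ ECEF (a=6378388.000, f=1/297.0): X=-3582536.6147, Y=-3127823.3911, Z=4235451.8767
→ Helmert⁻¹: X=-3582575.0270, Y=-3128076.8890, Z=4235400.6525
→ Helmert⁻¹: X=-3583086.1893, Y=-3127563.5769, Z=4235956.7791
→ geod (Bowring, a=6378137.000): φ=41.88084000°, λ=-138.88331200°, h=296.4880 m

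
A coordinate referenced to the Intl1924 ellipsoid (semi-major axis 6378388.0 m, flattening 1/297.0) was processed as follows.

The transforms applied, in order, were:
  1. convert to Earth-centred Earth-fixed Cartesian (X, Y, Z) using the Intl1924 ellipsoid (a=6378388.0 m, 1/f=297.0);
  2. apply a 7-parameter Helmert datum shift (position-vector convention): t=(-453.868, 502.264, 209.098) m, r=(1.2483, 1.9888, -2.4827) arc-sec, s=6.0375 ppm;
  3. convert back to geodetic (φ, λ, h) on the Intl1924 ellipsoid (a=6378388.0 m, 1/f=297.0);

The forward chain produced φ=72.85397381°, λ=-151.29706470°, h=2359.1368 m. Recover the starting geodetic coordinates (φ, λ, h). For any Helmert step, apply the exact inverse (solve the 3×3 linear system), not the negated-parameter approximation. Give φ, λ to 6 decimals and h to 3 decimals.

φ=72.854448°, λ=-151.278211°, h=2074.647 m

start: φ=72.853974°, λ=-151.297065°, h=2359.137 m
→ ECEF (a=6378388.000, f=1/297.0): X=-1655034.9671, Y=-906215.3832, Z=6074857.0350
→ Helmert⁻¹: X=-1654618.7673, Y=-906695.3257, Z=6074600.7950
→ geod (Bowring, a=6378388.000): φ=72.85444800°, λ=-151.27821100°, h=2074.6470 m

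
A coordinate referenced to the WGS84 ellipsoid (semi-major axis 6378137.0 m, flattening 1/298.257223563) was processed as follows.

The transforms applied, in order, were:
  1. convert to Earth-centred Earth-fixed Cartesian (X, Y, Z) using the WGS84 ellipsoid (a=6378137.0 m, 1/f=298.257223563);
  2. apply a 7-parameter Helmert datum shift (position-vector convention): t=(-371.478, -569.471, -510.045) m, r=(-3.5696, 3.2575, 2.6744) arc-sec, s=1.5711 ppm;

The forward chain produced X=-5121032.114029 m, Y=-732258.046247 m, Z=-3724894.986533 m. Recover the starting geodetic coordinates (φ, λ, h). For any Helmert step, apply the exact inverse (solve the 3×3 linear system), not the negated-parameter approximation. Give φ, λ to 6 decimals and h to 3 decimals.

φ=-35.937965°, λ=-171.869439°, h=3155.249 m

start: X=-5121032.1140, Y=-732258.0462, Z=-3724894.9865 m
→ Helmert⁻¹: X=-5120603.2564, Y=-731556.5773, Z=-3724472.6191
→ geod (Bowring, a=6378137.000): φ=-35.93796500°, λ=-171.86943900°, h=3155.2490 m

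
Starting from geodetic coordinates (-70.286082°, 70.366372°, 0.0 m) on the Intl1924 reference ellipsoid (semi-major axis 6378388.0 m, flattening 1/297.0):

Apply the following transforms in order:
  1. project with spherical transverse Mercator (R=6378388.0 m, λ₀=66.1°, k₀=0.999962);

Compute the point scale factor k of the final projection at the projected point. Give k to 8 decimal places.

1.00027701

start: φ=-70.286082°, λ=70.366372°, h=0.000 m
→ into tm (λ₀=66.1°): φ=-70.28608200°, λ−λ₀=4.26637200°
scale k = 1.00027701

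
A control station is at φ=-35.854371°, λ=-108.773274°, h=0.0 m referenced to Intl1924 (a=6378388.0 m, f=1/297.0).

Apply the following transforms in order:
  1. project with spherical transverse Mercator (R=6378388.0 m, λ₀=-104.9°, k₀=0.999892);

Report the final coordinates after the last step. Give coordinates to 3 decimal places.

E=-349527.042 m, N=-3997942.349 m

start: φ=-35.854371°, λ=-108.773274°, h=0.000 m
→ tm (R=6378388.0, λ₀=-104.9°): E=-349527.0416, N=-3997942.3494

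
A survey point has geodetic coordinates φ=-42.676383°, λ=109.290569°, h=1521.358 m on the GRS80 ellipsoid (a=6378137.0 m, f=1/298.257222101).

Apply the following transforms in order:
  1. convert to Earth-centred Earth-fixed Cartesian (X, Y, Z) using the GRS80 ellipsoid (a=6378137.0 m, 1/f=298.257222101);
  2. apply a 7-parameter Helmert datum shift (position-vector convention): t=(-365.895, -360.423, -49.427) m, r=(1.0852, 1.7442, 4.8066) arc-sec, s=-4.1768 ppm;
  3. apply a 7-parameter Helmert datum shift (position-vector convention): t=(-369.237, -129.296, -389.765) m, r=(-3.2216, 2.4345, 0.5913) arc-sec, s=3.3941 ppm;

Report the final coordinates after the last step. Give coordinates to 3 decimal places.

X=-1552803.830 m, Y=4433196.819 m, Z=-4302621.703 m

start: φ=-42.676383°, λ=109.290569°, h=1521.358 m
→ ECEF (a=6378137.000, f=1/298.257222101): X=-1551866.7247, Y=4433775.1829, Z=-4302171.4056
→ Helmert 7p (PV): X=-1552365.8375, Y=4433382.7123, Z=-4302166.4137
→ Helmert 7p (PV): X=-1552803.8304, Y=4433196.8188, Z=-4302621.7026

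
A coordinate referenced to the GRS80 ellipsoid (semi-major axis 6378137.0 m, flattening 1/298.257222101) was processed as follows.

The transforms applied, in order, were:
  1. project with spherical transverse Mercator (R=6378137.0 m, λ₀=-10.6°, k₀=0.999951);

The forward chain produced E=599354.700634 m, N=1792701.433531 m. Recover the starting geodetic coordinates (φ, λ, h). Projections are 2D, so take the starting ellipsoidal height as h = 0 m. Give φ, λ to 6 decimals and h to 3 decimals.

start: E=599354.7006, N=1792701.4335 m
→ tm⁻¹: φ=16.03213400°, λ=-5.00530000°

φ=16.032134°, λ=-5.005300°, h=0.000 m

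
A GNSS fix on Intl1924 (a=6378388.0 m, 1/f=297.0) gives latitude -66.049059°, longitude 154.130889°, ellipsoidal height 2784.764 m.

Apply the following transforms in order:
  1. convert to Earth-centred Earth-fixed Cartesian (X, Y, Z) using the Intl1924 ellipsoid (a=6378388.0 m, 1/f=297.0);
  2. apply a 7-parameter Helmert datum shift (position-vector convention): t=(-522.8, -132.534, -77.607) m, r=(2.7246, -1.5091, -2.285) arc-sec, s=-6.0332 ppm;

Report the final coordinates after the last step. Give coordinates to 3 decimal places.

start: φ=-66.049059°, λ=154.130889°, h=2784.764 m
→ ECEF (a=6378388.000, f=1/297.0): X=-2337450.5863, Y=1133448.1532, Z=-5808847.5346
→ Helmert 7p (PV): X=-2337904.2286, Y=1133411.4050, Z=-5808892.2252

X=-2337904.229 m, Y=1133411.405 m, Z=-5808892.225 m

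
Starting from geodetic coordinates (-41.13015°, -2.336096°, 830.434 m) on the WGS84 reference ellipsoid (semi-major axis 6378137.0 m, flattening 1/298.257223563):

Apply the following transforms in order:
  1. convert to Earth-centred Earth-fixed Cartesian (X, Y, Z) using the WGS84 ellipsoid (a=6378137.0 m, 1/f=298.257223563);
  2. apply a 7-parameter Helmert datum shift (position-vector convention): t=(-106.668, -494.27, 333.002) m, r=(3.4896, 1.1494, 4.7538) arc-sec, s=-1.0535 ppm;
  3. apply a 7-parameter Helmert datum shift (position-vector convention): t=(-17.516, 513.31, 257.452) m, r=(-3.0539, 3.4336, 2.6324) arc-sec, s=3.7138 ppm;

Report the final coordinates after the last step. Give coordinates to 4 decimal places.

X=4807525.5102 m, Y=-195932.3894 m, Z=-4173394.9803 m

start: φ=-41.130150°, λ=-2.336096°, h=830.434 m
→ ECEF (a=6378137.000, f=1/298.257223563): X=4807722.6117, Y=-196131.8870, Z=-4173867.1011
→ Helmert 7p (PV): X=4807592.1404, Y=-196444.5329, Z=-4173559.8108
→ Helmert 7p (PV): X=4807525.5102, Y=-195932.3894, Z=-4173394.9803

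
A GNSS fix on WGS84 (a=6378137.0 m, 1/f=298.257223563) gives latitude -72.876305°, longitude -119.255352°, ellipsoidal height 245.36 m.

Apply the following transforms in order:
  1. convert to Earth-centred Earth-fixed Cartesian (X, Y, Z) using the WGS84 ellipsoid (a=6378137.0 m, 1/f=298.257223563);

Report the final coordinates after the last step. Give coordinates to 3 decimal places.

start: φ=-72.876305°, λ=-119.255352°, h=245.360 m
→ ECEF (a=6378137.000, f=1/298.257223563): X=-920613.3583, Y=-1643513.3107, Z=-6073426.5183

X=-920613.358 m, Y=-1643513.311 m, Z=-6073426.518 m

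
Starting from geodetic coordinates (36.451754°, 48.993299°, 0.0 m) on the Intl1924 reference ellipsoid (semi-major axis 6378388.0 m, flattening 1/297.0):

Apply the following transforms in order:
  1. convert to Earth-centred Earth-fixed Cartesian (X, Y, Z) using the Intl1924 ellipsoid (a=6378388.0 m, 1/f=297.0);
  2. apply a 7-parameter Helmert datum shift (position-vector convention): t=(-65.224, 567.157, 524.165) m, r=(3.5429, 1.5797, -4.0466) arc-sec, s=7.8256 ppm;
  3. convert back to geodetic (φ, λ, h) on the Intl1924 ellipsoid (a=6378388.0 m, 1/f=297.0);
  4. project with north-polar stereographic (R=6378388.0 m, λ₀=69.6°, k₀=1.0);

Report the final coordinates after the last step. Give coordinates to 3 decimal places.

E=-2264988.902 m, N=-6024678.640 m

start: φ=36.451754°, λ=48.993299°, h=0.000 m
→ ECEF (a=6378388.000, f=1/297.0): X=3370367.8212, Y=3876248.9689, Z=3768689.3882
→ Helmert 7p (PV): X=3370433.8821, Y=3876715.6047, Z=3769283.8137
→ geod (Bowring, a=6378388.000): φ=36.45394491°, λ=48.99615799°, h=671.2959 m
→ stereo (R=6378388.0, λ₀=69.6°): E=-2264988.9016, N=-6024678.6404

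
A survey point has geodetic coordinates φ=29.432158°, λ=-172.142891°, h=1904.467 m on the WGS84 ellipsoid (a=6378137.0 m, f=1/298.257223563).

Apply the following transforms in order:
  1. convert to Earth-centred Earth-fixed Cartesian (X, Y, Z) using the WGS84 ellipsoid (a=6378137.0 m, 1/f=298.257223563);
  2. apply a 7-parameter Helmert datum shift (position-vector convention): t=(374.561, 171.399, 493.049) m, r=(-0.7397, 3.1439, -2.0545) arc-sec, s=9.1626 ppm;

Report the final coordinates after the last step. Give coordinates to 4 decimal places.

start: φ=29.432158°, λ=-172.142891°, h=1904.467 m
→ ECEF (a=6378137.000, f=1/298.257223563): X=-5508909.3193, Y=-760221.4589, Z=3116643.4438
→ Helmert 7p (PV): X=-5508545.3020, Y=-759990.9767, Z=3117251.7435

X=-5508545.3020 m, Y=-759990.9767 m, Z=3117251.7435 m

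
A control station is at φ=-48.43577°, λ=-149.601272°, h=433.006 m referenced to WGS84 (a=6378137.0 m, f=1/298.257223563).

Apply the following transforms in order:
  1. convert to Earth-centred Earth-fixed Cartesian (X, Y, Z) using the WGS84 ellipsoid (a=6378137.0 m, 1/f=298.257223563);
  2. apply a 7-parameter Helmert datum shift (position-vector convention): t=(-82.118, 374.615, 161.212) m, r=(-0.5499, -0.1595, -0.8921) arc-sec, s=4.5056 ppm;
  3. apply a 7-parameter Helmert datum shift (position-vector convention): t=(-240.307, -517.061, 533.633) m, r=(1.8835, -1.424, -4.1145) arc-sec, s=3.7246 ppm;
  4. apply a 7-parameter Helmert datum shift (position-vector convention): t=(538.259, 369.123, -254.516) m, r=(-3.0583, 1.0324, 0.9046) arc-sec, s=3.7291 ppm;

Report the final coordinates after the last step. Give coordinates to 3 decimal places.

X=-3656853.801 m, Y=-2145203.595 m, Z=-4749094.248 m

start: φ=-48.435770°, λ=-149.601272°, h=433.006 m
→ ECEF (a=6378137.000, f=1/298.257223563): X=-3656995.9311, Y=-2145437.6375, Z=-4749485.9532
→ Helmert 7p (PV): X=-3657100.1325, Y=-2145069.5344, Z=-4749343.2487
→ Helmert 7p (PV): X=-3657364.0616, Y=-2145478.2655, Z=-4748872.1405
→ Helmert 7p (PV): X=-3656853.8012, Y=-2145203.5951, Z=-4749094.2484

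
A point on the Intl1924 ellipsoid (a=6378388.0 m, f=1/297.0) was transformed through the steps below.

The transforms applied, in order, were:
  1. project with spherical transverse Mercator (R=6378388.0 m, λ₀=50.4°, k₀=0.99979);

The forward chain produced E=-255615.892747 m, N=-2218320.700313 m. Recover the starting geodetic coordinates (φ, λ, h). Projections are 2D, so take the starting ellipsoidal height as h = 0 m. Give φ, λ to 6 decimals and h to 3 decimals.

φ=-19.914237°, λ=47.957875°, h=0.000 m

start: E=-255615.8927, N=-2218320.7003 m
→ tm⁻¹: φ=-19.91423700°, λ=47.95787500°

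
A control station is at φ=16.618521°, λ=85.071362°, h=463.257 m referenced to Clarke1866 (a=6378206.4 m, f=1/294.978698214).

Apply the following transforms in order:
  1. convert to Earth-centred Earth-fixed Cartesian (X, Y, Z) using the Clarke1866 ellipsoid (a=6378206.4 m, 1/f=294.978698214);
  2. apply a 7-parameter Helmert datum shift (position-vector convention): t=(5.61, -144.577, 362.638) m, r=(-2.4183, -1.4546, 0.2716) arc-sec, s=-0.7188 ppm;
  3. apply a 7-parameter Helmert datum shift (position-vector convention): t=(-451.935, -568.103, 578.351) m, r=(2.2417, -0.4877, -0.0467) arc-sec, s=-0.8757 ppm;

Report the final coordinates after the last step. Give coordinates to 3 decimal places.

start: φ=16.618521°, λ=85.071362°, h=463.257 m
→ ECEF (a=6378206.400, f=1/294.978698214): X=525277.4482, Y=6091319.9387, Z=1812442.2829
→ Helmert 7p (PV): X=525261.8784, Y=6091192.9245, Z=1812735.9063
→ Helmert 7p (PV): X=524806.5764, Y=6090599.6676, Z=1813380.1113

X=524806.576 m, Y=6090599.668 m, Z=1813380.111 m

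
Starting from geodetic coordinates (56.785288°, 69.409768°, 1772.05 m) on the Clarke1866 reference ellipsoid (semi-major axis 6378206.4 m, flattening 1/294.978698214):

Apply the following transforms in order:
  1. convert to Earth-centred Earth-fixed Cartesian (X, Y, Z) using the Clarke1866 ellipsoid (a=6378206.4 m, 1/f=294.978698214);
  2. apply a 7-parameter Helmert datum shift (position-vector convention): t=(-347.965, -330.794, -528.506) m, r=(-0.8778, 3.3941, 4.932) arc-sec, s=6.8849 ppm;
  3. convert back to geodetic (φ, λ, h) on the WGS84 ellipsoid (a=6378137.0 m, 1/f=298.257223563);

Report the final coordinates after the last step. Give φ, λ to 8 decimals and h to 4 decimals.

start: φ=56.785288°, λ=69.409768°, h=1772.050 m
→ ECEF (a=6378206.400, f=1/294.978698214): X=1231983.7784, Y=3279337.1496, Z=5314122.1102
→ Helmert 7p (PV): X=1231653.3275, Y=3279081.0071, Z=5313595.9629
→ geod (Bowring, a=6378137.000): φ=56.78341374°, λ=69.41335452°, h=1039.9079 m

φ=56.78341374°, λ=69.41335452°, h=1039.9079 m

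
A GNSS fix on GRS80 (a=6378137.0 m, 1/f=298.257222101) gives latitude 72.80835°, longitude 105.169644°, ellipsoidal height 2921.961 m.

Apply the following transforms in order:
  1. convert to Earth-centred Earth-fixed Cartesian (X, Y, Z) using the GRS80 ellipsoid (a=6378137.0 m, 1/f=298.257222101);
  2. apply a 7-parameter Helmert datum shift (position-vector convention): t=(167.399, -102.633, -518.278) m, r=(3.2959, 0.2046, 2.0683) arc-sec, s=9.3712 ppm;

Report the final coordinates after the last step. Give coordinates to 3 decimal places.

X=-494898.891 m, Y=1825719.693 m, Z=6073314.607 m

start: φ=72.808350°, λ=105.169644°, h=2921.961 m
→ ECEF (a=6378137.000, f=1/298.257222101): X=-495049.3667, Y=1825907.2325, Z=6073746.2997
→ Helmert 7p (PV): X=-494898.8914, Y=1825719.6932, Z=6073314.6074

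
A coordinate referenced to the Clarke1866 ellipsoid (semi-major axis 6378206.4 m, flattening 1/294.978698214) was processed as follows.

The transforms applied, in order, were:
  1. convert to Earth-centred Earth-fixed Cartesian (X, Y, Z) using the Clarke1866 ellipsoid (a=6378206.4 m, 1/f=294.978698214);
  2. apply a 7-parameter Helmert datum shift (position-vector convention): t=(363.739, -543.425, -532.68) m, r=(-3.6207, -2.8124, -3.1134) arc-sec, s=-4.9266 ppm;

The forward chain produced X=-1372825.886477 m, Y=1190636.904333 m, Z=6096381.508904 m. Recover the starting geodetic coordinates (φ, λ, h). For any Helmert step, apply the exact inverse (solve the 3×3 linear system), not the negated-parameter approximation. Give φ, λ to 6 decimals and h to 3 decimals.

φ=73.505046°, λ=139.061526°, h=3838.417 m

start: X=-1372825.8865, Y=1190636.9043, Z=6096381.5089 m
→ Helmert⁻¹: X=-1373131.2370, Y=1191058.4472, Z=6096983.8560
→ geod (Bowring, a=6378206.400): φ=73.50504600°, λ=139.06152600°, h=3838.4170 m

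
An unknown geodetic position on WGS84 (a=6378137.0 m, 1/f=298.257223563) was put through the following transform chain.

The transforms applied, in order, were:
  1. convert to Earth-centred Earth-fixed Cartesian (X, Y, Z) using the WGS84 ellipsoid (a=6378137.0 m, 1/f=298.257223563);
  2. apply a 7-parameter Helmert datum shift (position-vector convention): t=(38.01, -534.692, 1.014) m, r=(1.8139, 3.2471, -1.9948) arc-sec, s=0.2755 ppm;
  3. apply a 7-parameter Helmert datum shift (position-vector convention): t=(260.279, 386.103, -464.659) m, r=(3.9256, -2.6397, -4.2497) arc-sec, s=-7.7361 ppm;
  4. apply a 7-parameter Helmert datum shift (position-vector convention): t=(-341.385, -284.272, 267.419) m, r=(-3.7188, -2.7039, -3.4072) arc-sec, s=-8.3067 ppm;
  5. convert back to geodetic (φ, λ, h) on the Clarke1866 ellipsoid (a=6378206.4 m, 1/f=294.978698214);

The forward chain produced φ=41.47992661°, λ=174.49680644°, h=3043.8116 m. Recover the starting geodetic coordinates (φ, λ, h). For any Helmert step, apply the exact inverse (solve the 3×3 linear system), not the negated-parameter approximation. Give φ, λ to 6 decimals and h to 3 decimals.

φ=41.479657°, λ=174.493742°, h=3238.634 m

start: φ=41.479927°, λ=174.496806°, h=3043.812 m
→ ECEF (a=6378206.400, f=1/294.978698214): X=-4765797.7272, Y=459162.2279, Z=4204318.4942
→ Helmert⁻¹: X=-4765448.4028, Y=459295.8002, Z=4204156.7477
→ Helmert⁻¹: X=-4765701.1945, Y=458895.0824, Z=4204706.1904
→ Helmert⁻¹: X=-4765808.5255, Y=459420.5330, Z=4204624.9526
→ geod (Bowring, a=6378137.000): φ=41.47965700°, λ=174.49374200°, h=3238.6340 m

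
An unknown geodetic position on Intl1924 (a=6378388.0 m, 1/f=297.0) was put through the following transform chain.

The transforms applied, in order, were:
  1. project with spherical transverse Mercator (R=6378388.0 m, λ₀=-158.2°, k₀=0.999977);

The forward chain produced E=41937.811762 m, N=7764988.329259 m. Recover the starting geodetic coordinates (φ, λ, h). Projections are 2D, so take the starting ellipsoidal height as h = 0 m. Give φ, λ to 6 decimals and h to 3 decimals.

start: E=41937.8118, N=7764988.3293 m
→ tm⁻¹: φ=69.74957900°, λ=-157.11153200°

φ=69.749579°, λ=-157.111532°, h=0.000 m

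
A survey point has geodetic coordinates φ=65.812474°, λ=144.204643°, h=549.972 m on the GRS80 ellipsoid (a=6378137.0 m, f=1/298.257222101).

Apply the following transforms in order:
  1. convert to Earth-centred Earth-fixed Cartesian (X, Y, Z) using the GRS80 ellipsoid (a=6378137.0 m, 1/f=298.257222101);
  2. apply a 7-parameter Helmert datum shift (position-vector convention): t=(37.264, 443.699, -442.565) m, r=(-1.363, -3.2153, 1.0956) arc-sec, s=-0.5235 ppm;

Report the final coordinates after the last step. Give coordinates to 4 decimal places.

start: φ=65.812474°, λ=144.204643°, h=549.972 m
→ ECEF (a=6378137.000, f=1/298.257222101): X=-2125771.0280, Y=1532892.5662, Z=5795913.0218
→ Helmert 7p (PV): X=-2125831.1412, Y=1533362.4709, Z=5795424.1563

X=-2125831.1412 m, Y=1533362.4709 m, Z=5795424.1563 m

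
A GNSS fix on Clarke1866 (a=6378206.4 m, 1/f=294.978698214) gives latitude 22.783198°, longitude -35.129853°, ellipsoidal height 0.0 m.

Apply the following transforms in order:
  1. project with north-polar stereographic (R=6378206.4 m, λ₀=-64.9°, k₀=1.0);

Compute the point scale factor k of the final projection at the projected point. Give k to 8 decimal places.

start: φ=22.783198°, λ=-35.129853°, h=0.000 m
→ into stereo (λ₀=-64.9°): φ=22.78319800°, λ−λ₀=29.77014700°
scale k = 1.44170616

1.44170616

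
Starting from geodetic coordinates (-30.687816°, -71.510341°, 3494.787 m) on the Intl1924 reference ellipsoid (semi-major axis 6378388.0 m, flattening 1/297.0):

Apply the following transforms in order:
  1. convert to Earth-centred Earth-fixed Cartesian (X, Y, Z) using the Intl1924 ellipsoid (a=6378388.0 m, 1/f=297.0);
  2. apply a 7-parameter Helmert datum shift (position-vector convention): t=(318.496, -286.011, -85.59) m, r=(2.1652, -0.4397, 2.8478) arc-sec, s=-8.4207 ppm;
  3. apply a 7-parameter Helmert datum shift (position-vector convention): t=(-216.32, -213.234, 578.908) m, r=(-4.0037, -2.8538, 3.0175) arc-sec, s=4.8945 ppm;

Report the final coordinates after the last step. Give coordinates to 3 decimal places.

X=1742303.125 m, Y=-5209895.502 m, Z=-3237429.555 m

start: φ=-30.687816°, λ=-71.510341°, h=3494.787 m
→ ECEF (a=6378388.000, f=1/297.0): X=1742007.2486, Y=-5209435.3024, Z=-3238008.5483
→ Helmert 7p (PV): X=1742389.9017, Y=-5209619.4057, Z=-3238117.8425
→ Helmert 7p (PV): X=1742303.1246, Y=-5209895.5020, Z=-3237429.5546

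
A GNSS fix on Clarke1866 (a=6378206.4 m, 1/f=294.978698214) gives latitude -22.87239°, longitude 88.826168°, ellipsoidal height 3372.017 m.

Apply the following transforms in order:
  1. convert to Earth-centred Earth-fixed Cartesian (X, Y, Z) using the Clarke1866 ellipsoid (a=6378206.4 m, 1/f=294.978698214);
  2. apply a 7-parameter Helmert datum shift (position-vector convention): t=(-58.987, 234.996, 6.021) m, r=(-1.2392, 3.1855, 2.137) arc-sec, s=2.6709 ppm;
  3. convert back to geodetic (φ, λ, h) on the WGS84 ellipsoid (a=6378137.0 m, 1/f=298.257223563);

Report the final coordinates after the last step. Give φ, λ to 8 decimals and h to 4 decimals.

start: φ=-22.872390°, λ=88.826168°, h=3372.017 m
→ ECEF (a=6378206.400, f=1/294.978698214): X=120514.2703, Y=5881585.2401, Z=-2464871.7270
→ Helmert 7p (PV): X=120356.6021, Y=5881822.3853, Z=-2464909.4862
→ geod (Bowring, a=6378137.000): φ=-22.87034939°, λ=88.82775054°, h=3635.7373 m

φ=-22.87034939°, λ=88.82775054°, h=3635.7373 m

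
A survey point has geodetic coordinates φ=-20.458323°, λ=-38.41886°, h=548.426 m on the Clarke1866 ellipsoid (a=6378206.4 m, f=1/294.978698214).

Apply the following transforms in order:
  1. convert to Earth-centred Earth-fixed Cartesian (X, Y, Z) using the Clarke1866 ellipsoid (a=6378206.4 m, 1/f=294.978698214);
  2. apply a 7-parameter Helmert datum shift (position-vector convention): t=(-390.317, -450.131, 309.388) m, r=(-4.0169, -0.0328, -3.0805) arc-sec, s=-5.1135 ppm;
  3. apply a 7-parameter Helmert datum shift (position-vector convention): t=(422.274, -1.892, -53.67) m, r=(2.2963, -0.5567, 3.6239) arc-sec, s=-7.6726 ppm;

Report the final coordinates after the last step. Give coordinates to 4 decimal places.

X=4684388.6600 m, Y=-3715731.9990 m, Z=-2215038.3156 m

start: φ=-20.458323°, λ=-38.418860°, h=548.426 m
→ ECEF (a=6378206.400, f=1/294.978698214): X=4684400.4669, Y=-3715321.3328, Z=-2215366.7290
→ Helmert 7p (PV): X=4683931.0617, Y=-3715865.5681, Z=-2214972.9142
→ Helmert 7p (PV): X=4684388.6600, Y=-3715731.9990, Z=-2215038.3156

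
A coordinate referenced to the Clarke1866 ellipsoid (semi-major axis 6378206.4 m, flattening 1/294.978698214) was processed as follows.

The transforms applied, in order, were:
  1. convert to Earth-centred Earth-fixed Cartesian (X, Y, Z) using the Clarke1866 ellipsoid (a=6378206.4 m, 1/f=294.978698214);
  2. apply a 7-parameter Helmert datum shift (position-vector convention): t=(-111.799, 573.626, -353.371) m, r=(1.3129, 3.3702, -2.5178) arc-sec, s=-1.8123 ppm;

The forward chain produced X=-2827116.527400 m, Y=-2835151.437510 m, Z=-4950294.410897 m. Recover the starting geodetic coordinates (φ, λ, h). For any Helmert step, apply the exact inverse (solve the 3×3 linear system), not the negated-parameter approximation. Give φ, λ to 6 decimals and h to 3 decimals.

start: X=-2827116.5274, Y=-2835151.4375, Z=-4950294.4109 m
→ Helmert⁻¹: X=-2826894.3576, Y=-2835796.2168, Z=-4949978.1497
→ geod (Bowring, a=6378206.400): φ=-51.22003100°, λ=-134.90993000°, h=1628.2770 m

φ=-51.220031°, λ=-134.909930°, h=1628.277 m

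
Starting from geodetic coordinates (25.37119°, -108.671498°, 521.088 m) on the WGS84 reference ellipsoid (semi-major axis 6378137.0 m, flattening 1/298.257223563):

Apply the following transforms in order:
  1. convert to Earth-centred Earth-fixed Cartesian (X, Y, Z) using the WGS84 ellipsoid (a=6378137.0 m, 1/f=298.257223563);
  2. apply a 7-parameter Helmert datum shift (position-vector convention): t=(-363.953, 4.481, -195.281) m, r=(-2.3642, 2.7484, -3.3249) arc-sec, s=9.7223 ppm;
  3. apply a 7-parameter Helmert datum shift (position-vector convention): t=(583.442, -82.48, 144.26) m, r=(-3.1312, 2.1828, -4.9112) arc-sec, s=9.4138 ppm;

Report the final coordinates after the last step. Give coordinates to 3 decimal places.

start: φ=25.371190°, λ=-108.671498°, h=521.088 m
→ ECEF (a=6378137.000, f=1/298.257223563): X=-1846253.2864, Y=-5463468.2584, Z=2716507.4922
→ Helmert 7p (PV): X=-1846687.0621, Y=-5463455.9969, Z=2716425.8454
→ Helmert 7p (PV): X=-1846222.3446, Y=-5463504.7014, Z=2716698.1588

X=-1846222.345 m, Y=-5463504.701 m, Z=2716698.159 m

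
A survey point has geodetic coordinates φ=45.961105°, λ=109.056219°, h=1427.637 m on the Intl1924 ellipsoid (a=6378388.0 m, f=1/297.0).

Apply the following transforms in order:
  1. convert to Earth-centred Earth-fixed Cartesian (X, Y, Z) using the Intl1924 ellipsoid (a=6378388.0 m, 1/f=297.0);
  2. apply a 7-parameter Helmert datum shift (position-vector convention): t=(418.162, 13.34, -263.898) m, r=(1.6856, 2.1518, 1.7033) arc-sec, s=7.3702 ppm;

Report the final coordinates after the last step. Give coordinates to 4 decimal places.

X=-1450078.9825 m, Y=4199161.7879 m, Z=4563171.8561 m

start: φ=45.961105°, λ=109.056219°, h=1427.637 m
→ ECEF (a=6378388.000, f=1/297.0): X=-1450499.3841, Y=4199166.7694, Z=4563352.6733
→ Helmert 7p (PV): X=-1450078.9825, Y=4199161.7879, Z=4563171.8561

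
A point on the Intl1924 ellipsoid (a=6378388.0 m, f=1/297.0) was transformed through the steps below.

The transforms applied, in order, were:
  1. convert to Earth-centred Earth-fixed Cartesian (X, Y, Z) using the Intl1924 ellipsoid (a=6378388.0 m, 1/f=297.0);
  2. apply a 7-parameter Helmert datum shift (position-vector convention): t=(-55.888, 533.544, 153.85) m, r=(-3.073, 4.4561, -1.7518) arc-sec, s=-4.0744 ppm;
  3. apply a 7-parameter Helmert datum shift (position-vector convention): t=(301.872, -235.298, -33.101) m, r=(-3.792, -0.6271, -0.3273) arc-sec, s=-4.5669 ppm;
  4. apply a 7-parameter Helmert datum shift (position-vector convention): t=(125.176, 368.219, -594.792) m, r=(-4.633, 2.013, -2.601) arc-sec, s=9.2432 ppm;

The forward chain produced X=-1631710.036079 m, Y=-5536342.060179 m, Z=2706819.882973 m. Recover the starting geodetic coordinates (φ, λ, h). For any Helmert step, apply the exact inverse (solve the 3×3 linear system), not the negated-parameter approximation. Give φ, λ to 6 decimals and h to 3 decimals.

start: X=-1631710.0361, Y=-5536342.0602, Z=2706819.8830 m
→ Helmert⁻¹: X=-1631776.7314, Y=-5536740.4881, Z=2707249.3620
→ Helmert⁻¹: X=-1632069.0409, Y=-5536582.8341, Z=2707198.0036
→ Helmert⁻¹: X=-1632031.2553, Y=-5537193.1283, Z=2706937.4303
→ geod (Bowring, a=6378388.000): φ=25.27170500°, λ=-106.42234400°, h=1355.5090 m

φ=25.271705°, λ=-106.422344°, h=1355.509 m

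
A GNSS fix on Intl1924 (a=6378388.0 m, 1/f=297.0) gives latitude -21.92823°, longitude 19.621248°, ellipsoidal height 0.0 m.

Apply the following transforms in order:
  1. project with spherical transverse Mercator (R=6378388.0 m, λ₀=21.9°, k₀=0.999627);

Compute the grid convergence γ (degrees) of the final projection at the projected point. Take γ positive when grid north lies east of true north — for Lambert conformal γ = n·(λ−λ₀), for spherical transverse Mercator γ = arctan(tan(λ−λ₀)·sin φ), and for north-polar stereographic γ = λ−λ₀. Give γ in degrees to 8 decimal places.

start: φ=-21.928230°, λ=19.621248°, h=0.000 m
→ into tm (λ₀=21.9°): φ=-21.92823000°, λ−λ₀=-2.27875200°
convergence γ = 0.85137460°

0.85137460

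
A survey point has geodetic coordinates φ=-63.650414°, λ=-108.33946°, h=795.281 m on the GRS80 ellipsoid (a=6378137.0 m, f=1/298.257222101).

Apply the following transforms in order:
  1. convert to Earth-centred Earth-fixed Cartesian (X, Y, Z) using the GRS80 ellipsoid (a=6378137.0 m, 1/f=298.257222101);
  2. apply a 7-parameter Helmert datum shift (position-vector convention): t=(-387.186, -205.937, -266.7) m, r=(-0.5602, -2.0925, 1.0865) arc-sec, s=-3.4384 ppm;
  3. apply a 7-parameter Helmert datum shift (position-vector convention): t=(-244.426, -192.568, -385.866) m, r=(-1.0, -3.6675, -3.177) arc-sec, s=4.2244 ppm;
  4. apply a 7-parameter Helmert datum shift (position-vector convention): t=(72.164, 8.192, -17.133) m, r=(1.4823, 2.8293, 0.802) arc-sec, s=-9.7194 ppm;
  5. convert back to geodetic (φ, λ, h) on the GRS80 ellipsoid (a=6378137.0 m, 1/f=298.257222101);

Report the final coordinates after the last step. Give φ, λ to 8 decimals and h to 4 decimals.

start: φ=-63.650414°, λ=-108.339460°, h=795.281 m
→ ECEF (a=6378137.000, f=1/298.257222101): X=-893252.0659, Y=-2694717.9053, Z=-5693237.5313
→ Helmert 7p (PV): X=-893564.2300, Y=-2694934.7443, Z=-5693486.3988
→ Helmert 7p (PV): X=-893752.7061, Y=-2695152.5365, Z=-5693899.1390
→ Helmert 7p (PV): X=-893739.4776, Y=-2695080.7061, Z=-5693868.0397
→ geod (Bowring, a=6378137.000): φ=-63.64892348°, λ=-108.34649234°, h=1581.2115 m

φ=-63.64892348°, λ=-108.34649234°, h=1581.2115 m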